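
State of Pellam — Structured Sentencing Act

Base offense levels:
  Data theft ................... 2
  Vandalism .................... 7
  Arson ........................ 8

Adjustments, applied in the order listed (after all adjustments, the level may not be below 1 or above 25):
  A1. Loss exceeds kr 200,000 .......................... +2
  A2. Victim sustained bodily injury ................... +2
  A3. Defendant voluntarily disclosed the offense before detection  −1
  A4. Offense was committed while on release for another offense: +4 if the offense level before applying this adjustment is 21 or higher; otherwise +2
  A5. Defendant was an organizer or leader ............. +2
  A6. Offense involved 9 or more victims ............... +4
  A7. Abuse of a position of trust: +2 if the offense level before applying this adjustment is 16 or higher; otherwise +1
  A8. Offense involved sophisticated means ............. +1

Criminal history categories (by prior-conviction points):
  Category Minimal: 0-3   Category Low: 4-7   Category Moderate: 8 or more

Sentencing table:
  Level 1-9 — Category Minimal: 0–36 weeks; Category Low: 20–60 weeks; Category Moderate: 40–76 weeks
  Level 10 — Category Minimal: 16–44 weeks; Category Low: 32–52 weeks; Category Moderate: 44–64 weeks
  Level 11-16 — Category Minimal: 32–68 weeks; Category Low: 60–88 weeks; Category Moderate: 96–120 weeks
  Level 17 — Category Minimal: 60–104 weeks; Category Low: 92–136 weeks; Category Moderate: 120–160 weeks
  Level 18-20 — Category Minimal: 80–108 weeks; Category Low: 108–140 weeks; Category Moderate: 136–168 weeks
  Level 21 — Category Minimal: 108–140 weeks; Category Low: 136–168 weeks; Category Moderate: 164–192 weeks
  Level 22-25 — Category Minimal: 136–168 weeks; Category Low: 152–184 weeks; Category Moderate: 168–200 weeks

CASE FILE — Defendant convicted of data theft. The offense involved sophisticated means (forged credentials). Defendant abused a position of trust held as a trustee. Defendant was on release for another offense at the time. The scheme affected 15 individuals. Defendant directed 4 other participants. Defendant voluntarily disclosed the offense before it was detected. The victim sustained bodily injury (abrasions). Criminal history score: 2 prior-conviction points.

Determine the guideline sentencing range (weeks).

Base offense level for data theft: 2.
A2 applies: 2 + 2 = 4.
A3 applies: 4 − 1 = 3.
A4 applies (level before this adjustment is 3 < 21, so +2): 3 + 2 = 5.
A5 applies: 5 + 2 = 7.
A6 applies: 7 + 4 = 11.
A7 applies (level before this adjustment is 11 < 16, so +1): 11 + 1 = 12.
A8 applies: 12 + 1 = 13.
Final offense level: 13.
Criminal history: 2 prior points → Category Minimal (0-3).
Level 13 falls in the 11-16 band.
Grid: Level 11-16 × Category Minimal = 32-68 weeks.

32-68 weeks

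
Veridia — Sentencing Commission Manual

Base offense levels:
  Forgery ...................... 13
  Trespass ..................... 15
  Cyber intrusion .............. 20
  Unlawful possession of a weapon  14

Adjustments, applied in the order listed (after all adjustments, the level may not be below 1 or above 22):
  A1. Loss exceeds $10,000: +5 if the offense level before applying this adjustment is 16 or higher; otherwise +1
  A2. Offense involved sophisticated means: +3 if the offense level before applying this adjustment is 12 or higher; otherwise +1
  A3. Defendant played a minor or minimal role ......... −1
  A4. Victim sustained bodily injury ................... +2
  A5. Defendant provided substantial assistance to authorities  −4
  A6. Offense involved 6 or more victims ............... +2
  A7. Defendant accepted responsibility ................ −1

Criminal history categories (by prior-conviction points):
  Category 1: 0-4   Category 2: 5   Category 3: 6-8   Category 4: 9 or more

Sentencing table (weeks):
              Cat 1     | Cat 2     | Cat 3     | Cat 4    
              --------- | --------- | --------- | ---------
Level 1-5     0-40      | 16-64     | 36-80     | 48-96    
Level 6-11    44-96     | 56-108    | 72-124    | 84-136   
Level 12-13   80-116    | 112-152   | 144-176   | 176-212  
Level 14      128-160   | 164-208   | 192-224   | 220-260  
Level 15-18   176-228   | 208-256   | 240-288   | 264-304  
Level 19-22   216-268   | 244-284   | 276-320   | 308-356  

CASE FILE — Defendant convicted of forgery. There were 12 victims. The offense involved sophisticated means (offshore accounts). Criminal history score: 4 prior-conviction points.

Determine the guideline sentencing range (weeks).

Base offense level for forgery: 13.
A2 applies (level before this adjustment is 13 ≥ 12, so +3): 13 + 3 = 16.
A4 does not apply.
A5 does not apply.
A6 applies: 16 + 2 = 18.
A7 does not apply.
Final offense level: 18.
Criminal history: 4 prior points → Category 1 (0-4).
Level 18 falls in the 15-18 band.
Grid: Level 15-18 × Category 1 = 176-228 weeks.

176-228 weeks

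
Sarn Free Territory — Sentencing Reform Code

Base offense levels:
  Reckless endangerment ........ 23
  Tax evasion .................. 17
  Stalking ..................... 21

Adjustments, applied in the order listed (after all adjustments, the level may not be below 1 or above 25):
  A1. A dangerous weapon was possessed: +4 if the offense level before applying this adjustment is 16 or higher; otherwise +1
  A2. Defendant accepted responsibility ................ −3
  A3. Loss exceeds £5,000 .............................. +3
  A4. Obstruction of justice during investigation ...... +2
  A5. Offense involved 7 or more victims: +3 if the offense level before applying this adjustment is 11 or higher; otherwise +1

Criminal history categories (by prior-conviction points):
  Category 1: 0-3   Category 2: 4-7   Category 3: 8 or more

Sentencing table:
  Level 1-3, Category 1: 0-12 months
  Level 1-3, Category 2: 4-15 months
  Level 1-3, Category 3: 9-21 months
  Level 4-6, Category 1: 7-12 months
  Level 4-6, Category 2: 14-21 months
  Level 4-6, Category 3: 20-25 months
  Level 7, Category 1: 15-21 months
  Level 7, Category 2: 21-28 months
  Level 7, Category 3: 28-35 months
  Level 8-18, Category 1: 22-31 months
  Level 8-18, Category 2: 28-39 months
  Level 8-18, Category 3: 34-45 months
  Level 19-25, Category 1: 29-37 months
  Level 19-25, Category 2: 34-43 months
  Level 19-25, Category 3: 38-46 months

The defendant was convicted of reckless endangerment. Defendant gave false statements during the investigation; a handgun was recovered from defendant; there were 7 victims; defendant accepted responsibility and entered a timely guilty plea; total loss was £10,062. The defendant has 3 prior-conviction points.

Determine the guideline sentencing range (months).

Base offense level for reckless endangerment: 23.
A1 applies (level before this adjustment is 23 ≥ 16, so +4): 23 + 4 = 27.
A2 applies: 27 − 3 = 24.
A3 applies: 24 + 3 = 27.
A4 applies: 27 + 2 = 29.
A5 applies (level before this adjustment is 29 ≥ 11, so +3): 29 + 3 = 32.
Level 32 exceeds the maximum of 25; capped at 25.
Final offense level: 25.
Criminal history: 3 prior points → Category 1 (0-3).
Level 25 falls in the 19-25 band.
Grid: Level 19-25 × Category 1 = 29-37 months.

29-37 months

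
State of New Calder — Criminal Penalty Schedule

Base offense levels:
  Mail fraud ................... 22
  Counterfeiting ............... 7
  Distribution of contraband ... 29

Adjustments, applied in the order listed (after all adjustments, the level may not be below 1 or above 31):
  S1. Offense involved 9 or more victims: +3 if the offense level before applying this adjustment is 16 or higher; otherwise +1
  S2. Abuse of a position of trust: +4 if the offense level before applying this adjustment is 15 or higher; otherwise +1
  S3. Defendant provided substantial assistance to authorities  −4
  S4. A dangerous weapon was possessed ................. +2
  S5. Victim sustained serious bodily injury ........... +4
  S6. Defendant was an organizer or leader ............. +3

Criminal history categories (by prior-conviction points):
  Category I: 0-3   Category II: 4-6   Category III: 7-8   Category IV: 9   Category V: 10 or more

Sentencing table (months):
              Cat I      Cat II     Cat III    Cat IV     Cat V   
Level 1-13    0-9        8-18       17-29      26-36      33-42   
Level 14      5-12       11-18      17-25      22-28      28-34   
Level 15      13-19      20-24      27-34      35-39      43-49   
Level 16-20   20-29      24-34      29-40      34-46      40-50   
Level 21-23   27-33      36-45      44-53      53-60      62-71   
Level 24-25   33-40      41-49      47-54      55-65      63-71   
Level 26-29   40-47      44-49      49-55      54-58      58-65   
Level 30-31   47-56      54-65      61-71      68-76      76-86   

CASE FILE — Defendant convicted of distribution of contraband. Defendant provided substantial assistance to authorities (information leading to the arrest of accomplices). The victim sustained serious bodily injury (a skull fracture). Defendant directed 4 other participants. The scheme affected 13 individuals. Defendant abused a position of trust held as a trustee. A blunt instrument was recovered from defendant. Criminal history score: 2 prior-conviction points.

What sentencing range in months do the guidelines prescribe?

Base offense level for distribution of contraband: 29.
S1 applies (level before this adjustment is 29 ≥ 16, so +3): 29 + 3 = 32.
S2 applies (level before this adjustment is 32 ≥ 15, so +4): 32 + 4 = 36.
S3 applies: 36 − 4 = 32.
S4 applies: 32 + 2 = 34.
S5 applies: 34 + 4 = 38.
S6 applies: 38 + 3 = 41.
Level 41 exceeds the maximum of 31; capped at 31.
Final offense level: 31.
Criminal history: 2 prior points → Category I (0-3).
Level 31 falls in the 30-31 band.
Grid: Level 30-31 × Category I = 47-56 months.

47-56 months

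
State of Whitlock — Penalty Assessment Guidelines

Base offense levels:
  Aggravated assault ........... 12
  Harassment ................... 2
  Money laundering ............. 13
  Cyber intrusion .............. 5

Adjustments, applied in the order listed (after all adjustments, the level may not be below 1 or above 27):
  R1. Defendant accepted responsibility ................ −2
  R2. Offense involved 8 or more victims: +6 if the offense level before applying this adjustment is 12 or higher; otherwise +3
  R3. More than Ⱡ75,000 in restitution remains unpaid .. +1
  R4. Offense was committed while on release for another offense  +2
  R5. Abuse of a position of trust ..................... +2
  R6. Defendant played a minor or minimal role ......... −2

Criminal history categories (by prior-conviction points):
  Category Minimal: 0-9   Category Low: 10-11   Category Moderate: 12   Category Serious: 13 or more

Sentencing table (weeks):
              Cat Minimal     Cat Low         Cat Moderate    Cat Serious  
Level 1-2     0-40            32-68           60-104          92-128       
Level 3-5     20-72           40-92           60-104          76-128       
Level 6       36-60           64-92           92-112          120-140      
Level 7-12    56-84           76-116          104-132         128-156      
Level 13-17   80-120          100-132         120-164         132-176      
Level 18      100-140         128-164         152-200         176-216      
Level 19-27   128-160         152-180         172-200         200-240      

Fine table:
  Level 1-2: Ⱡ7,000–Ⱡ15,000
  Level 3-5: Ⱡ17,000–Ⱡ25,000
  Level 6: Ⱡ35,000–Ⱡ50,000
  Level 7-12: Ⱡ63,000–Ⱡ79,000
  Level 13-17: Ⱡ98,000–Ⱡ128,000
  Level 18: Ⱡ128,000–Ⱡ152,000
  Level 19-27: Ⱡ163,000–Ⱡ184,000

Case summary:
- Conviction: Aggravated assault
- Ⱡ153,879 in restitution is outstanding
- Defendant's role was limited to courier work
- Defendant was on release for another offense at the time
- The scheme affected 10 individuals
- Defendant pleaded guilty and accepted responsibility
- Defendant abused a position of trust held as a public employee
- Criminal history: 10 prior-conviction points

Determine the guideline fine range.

Ⱡ98,000–Ⱡ128,000

Base offense level for aggravated assault: 12.
R1 applies: 12 − 2 = 10.
R2 applies (level before this adjustment is 10 < 12, so +3): 10 + 3 = 13.
R3 applies: 13 + 1 = 14.
R4 applies: 14 + 2 = 16.
R5 applies: 16 + 2 = 18.
R6 applies: 18 − 2 = 16.
Final offense level: 16.
Level 16 falls in the 13-17 band.
Fine table: Level 13-17 → Ⱡ98,000–Ⱡ128,000.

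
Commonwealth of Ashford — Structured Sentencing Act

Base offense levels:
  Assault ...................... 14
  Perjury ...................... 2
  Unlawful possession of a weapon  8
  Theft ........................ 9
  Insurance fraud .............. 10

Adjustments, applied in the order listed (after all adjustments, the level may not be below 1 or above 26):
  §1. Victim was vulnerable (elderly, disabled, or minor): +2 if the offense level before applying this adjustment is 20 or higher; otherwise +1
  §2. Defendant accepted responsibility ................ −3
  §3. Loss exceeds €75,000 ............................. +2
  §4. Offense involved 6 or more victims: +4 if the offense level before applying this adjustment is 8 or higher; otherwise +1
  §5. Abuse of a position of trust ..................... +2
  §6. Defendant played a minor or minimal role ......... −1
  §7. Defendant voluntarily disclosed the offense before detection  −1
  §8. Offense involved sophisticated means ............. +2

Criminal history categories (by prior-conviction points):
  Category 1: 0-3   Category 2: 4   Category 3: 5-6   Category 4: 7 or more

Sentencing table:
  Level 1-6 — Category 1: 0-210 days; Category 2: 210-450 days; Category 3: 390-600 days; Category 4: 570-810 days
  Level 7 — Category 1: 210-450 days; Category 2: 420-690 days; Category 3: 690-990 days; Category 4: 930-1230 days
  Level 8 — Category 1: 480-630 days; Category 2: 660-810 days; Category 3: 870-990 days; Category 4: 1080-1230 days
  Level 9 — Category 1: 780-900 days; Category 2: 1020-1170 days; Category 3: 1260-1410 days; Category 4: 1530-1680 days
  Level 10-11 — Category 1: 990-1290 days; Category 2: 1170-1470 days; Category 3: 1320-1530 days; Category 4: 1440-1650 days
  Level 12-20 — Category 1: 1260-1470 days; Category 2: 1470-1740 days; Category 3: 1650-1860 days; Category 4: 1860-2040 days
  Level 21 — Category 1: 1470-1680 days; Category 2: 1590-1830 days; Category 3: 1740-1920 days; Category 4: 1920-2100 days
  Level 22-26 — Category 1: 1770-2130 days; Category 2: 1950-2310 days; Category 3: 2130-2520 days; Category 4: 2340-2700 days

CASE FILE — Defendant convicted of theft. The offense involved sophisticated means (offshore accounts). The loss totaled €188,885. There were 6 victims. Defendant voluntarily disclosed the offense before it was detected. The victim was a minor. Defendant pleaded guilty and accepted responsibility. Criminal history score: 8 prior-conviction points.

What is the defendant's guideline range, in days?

Base offense level for theft: 9.
§1 applies (level before this adjustment is 9 < 20, so +1): 9 + 1 = 10.
§2 applies: 10 − 3 = 7.
§3 applies: 7 + 2 = 9.
§4 applies (level before this adjustment is 9 ≥ 8, so +4): 9 + 4 = 13.
§5 does not apply.
§6 does not apply.
§7 applies: 13 − 1 = 12.
§8 applies: 12 + 2 = 14.
Final offense level: 14.
Criminal history: 8 prior points → Category 4 (7+).
Level 14 falls in the 12-20 band.
Grid: Level 12-20 × Category 4 = 1860-2040 days.

1860-2040 days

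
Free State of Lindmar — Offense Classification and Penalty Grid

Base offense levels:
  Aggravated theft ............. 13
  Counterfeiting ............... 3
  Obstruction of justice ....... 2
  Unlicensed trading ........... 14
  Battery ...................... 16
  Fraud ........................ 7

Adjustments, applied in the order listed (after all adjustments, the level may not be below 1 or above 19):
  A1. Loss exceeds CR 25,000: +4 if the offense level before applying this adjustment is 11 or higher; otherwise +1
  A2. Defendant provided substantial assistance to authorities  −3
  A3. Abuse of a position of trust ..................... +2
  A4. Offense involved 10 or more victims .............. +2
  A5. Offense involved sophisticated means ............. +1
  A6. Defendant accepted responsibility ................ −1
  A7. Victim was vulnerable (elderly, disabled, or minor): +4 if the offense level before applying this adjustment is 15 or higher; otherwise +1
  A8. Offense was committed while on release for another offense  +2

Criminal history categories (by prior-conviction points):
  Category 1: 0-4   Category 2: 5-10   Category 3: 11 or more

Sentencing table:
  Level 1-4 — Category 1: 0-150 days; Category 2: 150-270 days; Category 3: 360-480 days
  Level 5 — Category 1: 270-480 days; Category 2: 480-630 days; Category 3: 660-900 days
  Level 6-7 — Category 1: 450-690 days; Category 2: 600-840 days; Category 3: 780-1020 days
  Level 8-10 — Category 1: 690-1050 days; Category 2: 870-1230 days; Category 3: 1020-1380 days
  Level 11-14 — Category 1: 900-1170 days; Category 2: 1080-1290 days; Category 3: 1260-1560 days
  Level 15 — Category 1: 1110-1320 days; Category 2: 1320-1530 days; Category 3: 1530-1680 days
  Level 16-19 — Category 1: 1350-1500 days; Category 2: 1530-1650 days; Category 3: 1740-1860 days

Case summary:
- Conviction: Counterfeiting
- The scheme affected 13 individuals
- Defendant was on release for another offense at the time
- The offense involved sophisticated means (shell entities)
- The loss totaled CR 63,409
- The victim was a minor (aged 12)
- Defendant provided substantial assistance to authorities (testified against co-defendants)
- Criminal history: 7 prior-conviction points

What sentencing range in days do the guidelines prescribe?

Base offense level for counterfeiting: 3.
A1 applies (level before this adjustment is 3 < 11, so +1): 3 + 1 = 4.
A2 applies: 4 − 3 = 1.
A4 applies: 1 + 2 = 3.
A5 applies: 3 + 1 = 4.
A7 applies (level before this adjustment is 4 < 15, so +1): 4 + 1 = 5.
A8 applies: 5 + 2 = 7.
Final offense level: 7.
Criminal history: 7 prior points → Category 2 (5-10).
Level 7 falls in the 6-7 band.
Grid: Level 6-7 × Category 2 = 600-840 days.

600-840 days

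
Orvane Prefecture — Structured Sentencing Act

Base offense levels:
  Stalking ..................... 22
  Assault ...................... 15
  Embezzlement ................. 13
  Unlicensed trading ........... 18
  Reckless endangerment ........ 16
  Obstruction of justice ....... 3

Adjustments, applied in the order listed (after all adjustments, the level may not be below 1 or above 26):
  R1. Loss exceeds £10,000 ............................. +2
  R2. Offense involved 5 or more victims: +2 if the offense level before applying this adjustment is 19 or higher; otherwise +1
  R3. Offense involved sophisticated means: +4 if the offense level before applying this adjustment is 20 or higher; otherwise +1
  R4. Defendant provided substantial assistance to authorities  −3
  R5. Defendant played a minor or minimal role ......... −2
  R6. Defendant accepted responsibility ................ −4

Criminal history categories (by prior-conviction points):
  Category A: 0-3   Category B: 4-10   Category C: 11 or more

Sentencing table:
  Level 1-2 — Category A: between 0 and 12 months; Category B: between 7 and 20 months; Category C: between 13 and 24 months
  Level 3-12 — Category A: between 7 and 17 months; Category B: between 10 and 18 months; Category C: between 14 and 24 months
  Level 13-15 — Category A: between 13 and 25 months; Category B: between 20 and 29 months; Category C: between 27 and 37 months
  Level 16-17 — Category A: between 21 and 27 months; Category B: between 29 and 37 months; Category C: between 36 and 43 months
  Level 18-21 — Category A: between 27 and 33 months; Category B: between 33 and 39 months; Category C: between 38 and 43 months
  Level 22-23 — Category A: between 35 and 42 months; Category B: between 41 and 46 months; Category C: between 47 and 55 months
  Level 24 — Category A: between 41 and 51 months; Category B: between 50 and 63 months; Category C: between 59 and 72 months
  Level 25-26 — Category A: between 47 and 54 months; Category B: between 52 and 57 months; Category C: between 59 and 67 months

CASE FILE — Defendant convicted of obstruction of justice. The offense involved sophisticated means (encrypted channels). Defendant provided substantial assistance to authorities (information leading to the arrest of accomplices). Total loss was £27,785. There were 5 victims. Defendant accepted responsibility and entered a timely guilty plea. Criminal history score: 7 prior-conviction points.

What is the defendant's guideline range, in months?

7-20 months

Base offense level for obstruction of justice: 3.
R1 applies: 3 + 2 = 5.
R2 applies (level before this adjustment is 5 < 19, so +1): 5 + 1 = 6.
R3 applies (level before this adjustment is 6 < 20, so +1): 6 + 1 = 7.
R4 applies: 7 − 3 = 4.
R6 applies: 4 − 4 = 0.
Level 0 is below the minimum of 1; floored at 1.
Final offense level: 1.
Criminal history: 7 prior points → Category B (4-10).
Level 1 falls in the 1-2 band.
Grid: Level 1-2 × Category B = 7-20 months.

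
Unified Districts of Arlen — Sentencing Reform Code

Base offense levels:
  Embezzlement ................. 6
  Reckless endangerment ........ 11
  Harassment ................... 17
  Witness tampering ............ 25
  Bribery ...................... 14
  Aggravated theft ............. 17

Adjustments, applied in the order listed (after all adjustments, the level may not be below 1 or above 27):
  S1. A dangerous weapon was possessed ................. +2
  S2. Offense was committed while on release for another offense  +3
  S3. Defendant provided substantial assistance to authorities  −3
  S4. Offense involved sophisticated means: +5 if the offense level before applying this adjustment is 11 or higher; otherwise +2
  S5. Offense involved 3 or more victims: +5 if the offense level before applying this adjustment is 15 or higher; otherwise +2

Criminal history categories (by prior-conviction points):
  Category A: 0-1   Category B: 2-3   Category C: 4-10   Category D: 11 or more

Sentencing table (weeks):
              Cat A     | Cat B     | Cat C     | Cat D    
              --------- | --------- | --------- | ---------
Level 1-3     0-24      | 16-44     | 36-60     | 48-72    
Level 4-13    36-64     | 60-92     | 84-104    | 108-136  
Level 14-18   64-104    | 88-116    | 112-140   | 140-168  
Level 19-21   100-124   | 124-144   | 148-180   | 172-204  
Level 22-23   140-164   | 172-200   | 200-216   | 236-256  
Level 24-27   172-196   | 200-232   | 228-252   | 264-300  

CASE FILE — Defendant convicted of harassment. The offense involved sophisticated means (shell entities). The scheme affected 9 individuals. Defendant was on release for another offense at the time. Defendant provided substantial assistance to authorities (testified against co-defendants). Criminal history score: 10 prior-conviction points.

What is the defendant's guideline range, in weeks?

Base offense level for harassment: 17.
S1 does not apply.
S2 applies: 17 + 3 = 20.
S3 applies: 20 − 3 = 17.
S4 applies (level before this adjustment is 17 ≥ 11, so +5): 17 + 5 = 22.
S5 applies (level before this adjustment is 22 ≥ 15, so +5): 22 + 5 = 27.
Final offense level: 27.
Criminal history: 10 prior points → Category C (4-10).
Level 27 falls in the 24-27 band.
Grid: Level 24-27 × Category C = 228-252 weeks.

228-252 weeks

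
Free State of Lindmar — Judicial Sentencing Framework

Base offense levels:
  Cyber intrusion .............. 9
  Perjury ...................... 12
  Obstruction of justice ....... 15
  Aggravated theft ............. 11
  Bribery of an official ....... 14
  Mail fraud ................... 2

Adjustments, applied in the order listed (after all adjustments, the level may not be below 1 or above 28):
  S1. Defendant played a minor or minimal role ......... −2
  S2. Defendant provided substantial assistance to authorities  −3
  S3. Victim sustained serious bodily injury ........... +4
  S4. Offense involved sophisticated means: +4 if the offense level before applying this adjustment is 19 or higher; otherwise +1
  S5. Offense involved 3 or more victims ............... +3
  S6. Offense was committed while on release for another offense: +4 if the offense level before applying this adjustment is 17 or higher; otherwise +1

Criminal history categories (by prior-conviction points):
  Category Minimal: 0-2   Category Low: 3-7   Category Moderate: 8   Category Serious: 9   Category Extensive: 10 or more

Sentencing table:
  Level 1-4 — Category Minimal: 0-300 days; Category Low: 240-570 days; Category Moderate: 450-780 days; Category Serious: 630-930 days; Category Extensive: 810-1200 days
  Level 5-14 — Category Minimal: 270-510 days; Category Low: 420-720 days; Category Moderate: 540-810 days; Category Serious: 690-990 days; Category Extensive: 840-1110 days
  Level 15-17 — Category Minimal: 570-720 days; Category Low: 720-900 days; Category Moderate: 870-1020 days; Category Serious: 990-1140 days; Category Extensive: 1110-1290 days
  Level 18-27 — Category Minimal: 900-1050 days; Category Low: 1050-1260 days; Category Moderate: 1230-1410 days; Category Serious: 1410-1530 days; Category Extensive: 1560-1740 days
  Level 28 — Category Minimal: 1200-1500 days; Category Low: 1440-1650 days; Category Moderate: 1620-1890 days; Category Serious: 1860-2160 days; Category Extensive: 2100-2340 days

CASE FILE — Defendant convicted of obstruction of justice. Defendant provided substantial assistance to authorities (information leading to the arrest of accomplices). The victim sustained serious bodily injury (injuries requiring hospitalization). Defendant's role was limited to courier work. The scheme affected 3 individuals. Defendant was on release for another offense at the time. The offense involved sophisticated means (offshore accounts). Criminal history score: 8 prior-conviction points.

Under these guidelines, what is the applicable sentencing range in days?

1230-1410 days

Base offense level for obstruction of justice: 15.
S1 applies: 15 − 2 = 13.
S2 applies: 13 − 3 = 10.
S3 applies: 10 + 4 = 14.
S4 applies (level before this adjustment is 14 < 19, so +1): 14 + 1 = 15.
S5 applies: 15 + 3 = 18.
S6 applies (level before this adjustment is 18 ≥ 17, so +4): 18 + 4 = 22.
Final offense level: 22.
Criminal history: 8 prior points → Category Moderate (8).
Level 22 falls in the 18-27 band.
Grid: Level 18-27 × Category Moderate = 1230-1410 days.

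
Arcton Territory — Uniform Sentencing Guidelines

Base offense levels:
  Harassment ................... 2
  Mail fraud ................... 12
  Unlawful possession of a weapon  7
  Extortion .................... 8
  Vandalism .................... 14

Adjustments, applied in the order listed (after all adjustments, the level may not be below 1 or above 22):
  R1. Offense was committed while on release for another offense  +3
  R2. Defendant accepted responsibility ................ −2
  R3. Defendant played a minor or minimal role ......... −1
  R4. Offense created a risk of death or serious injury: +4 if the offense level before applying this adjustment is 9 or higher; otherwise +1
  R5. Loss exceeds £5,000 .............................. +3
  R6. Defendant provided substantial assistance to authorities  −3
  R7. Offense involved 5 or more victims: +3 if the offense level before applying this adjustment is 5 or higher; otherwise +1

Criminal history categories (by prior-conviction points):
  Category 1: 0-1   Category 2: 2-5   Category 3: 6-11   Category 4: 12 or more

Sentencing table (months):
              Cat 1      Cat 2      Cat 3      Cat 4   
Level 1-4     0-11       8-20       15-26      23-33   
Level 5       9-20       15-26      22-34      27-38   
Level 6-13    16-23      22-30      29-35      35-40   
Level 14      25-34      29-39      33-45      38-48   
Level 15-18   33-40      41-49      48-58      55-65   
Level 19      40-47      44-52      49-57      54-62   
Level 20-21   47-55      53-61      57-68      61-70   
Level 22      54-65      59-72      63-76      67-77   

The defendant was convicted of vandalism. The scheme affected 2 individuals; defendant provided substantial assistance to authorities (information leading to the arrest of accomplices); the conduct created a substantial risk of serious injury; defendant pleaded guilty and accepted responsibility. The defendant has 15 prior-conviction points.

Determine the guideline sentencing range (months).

Base offense level for vandalism: 14.
R1 does not apply.
R2 applies: 14 − 2 = 12.
R4 applies (level before this adjustment is 12 ≥ 9, so +4): 12 + 4 = 16.
R5 does not apply.
R6 applies: 16 − 3 = 13.
R7 does not apply.
Final offense level: 13.
Criminal history: 15 prior points → Category 4 (12+).
Level 13 falls in the 6-13 band.
Grid: Level 6-13 × Category 4 = 35-40 months.

35-40 months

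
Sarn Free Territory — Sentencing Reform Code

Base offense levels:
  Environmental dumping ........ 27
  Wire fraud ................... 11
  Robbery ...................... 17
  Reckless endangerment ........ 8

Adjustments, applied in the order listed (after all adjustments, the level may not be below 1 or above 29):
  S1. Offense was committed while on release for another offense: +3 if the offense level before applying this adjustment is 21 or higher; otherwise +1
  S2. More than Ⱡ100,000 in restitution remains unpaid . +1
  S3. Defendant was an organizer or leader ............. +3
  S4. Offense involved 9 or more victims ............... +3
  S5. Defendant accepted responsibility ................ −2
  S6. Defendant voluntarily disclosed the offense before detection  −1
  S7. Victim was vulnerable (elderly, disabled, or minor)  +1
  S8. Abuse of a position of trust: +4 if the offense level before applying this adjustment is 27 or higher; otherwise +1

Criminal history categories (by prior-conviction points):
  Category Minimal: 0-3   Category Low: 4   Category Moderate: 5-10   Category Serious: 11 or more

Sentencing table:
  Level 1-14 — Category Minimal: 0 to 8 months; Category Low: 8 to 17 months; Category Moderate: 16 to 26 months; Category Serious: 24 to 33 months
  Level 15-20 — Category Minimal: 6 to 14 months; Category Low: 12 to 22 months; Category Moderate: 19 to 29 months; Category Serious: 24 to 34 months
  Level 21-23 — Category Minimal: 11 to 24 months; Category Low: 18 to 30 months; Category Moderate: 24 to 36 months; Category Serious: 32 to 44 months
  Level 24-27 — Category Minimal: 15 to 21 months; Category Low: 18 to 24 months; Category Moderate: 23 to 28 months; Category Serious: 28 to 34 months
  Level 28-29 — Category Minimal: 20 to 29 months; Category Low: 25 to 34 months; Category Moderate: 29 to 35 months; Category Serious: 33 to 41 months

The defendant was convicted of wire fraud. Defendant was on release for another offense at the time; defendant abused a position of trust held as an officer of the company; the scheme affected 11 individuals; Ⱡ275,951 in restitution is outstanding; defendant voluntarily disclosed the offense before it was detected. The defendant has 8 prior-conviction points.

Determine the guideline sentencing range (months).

Base offense level for wire fraud: 11.
S1 applies (level before this adjustment is 11 < 21, so +1): 11 + 1 = 12.
S2 applies: 12 + 1 = 13.
S4 applies: 13 + 3 = 16.
S6 applies: 16 − 1 = 15.
S7 does not apply.
S8 applies (level before this adjustment is 15 < 27, so +1): 15 + 1 = 16.
Final offense level: 16.
Criminal history: 8 prior points → Category Moderate (5-10).
Level 16 falls in the 15-20 band.
Grid: Level 15-20 × Category Moderate = 19-29 months.

19-29 months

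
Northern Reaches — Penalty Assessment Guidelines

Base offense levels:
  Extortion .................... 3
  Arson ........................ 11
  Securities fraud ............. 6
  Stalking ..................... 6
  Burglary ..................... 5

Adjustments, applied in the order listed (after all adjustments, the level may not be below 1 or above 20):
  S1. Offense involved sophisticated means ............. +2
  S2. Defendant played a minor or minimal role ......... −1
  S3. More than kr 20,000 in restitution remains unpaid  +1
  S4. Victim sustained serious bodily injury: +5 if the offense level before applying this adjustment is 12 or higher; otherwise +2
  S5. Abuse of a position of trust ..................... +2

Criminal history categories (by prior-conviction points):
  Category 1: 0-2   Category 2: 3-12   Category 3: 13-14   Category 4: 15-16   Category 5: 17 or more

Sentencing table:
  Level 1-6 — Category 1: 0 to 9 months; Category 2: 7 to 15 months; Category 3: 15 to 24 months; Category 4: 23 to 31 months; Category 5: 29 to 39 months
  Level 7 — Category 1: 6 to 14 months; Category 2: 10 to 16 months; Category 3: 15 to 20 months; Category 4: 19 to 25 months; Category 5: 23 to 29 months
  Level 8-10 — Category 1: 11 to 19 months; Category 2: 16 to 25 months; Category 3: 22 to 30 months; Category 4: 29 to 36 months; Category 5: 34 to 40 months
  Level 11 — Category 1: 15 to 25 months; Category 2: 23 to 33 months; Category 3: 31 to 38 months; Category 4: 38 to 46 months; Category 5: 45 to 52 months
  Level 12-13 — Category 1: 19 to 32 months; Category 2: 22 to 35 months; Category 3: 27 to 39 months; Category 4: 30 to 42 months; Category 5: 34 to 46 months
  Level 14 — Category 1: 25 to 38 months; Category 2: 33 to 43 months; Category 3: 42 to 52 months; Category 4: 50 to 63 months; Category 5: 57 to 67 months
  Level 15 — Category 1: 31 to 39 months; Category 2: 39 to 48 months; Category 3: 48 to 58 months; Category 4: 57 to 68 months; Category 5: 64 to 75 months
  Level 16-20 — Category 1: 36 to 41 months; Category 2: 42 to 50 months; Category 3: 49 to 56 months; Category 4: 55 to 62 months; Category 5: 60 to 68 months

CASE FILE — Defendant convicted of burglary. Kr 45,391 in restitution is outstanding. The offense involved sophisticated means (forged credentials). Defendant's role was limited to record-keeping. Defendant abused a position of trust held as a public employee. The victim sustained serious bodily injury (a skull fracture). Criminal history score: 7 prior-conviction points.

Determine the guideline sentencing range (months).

23-33 months

Base offense level for burglary: 5.
S1 applies: 5 + 2 = 7.
S2 applies: 7 − 1 = 6.
S3 applies: 6 + 1 = 7.
S4 applies (level before this adjustment is 7 < 12, so +2): 7 + 2 = 9.
S5 applies: 9 + 2 = 11.
Final offense level: 11.
Criminal history: 7 prior points → Category 2 (3-12).
Level 11 falls in the 11 band.
Grid: Level 11 × Category 2 = 23-33 months.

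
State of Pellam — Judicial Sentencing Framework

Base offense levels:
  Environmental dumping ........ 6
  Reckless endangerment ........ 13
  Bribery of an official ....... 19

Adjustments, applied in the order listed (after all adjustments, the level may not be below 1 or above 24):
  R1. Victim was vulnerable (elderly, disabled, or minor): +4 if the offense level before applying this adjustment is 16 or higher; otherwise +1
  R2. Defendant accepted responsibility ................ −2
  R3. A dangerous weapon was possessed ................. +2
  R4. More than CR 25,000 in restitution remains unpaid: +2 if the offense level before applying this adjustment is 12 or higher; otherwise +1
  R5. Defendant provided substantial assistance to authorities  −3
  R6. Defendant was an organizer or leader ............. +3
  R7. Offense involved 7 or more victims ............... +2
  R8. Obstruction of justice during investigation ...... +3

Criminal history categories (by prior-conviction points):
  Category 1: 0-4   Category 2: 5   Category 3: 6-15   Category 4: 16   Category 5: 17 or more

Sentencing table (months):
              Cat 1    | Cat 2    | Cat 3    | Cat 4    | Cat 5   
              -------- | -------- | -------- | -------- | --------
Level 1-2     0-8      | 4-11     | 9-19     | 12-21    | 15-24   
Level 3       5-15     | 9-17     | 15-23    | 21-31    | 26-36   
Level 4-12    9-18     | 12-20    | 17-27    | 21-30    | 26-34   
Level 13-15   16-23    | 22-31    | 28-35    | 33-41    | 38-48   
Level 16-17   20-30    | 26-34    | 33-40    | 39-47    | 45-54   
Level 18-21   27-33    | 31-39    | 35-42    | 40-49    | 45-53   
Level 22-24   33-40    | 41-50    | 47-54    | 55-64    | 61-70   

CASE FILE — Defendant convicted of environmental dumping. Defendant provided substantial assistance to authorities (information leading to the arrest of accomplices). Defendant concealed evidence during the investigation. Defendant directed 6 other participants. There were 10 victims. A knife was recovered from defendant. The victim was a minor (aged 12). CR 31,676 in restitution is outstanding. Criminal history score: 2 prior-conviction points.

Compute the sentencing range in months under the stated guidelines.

16-23 months

Base offense level for environmental dumping: 6.
R1 applies (level before this adjustment is 6 < 16, so +1): 6 + 1 = 7.
R3 applies: 7 + 2 = 9.
R4 applies (level before this adjustment is 9 < 12, so +1): 9 + 1 = 10.
R5 applies: 10 − 3 = 7.
R6 applies: 7 + 3 = 10.
R7 applies: 10 + 2 = 12.
R8 applies: 12 + 3 = 15.
Final offense level: 15.
Criminal history: 2 prior points → Category 1 (0-4).
Level 15 falls in the 13-15 band.
Grid: Level 13-15 × Category 1 = 16-23 months.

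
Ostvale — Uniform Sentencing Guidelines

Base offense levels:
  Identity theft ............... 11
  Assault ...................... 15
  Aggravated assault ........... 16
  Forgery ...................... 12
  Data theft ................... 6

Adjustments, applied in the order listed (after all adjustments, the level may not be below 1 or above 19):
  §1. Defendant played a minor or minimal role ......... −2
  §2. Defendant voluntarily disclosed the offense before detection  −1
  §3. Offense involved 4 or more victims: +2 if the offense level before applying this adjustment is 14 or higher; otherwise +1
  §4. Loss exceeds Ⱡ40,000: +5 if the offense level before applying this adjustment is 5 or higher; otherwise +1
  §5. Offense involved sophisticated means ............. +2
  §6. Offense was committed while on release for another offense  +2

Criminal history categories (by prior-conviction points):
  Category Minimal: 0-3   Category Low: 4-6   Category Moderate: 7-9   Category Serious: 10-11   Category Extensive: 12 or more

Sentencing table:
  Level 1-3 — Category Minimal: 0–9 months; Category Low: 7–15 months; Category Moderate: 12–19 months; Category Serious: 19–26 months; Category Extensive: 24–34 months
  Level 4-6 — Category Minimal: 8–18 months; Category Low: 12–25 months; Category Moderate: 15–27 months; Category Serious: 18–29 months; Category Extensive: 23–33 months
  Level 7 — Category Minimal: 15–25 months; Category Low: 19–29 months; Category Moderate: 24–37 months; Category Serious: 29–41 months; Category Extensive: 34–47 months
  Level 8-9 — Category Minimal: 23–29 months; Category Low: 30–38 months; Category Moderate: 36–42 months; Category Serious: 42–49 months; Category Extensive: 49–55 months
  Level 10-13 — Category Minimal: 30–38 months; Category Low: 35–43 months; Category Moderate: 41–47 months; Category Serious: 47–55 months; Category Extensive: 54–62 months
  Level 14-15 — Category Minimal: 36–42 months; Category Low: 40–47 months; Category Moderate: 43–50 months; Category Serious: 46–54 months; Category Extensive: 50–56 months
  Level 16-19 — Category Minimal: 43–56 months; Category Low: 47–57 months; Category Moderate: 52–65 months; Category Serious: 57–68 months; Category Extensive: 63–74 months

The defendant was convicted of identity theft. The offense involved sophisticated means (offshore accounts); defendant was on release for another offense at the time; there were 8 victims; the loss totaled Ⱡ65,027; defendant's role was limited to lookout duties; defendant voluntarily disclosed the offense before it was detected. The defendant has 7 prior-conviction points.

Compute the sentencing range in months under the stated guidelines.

Base offense level for identity theft: 11.
§1 applies: 11 − 2 = 9.
§2 applies: 9 − 1 = 8.
§3 applies (level before this adjustment is 8 < 14, so +1): 8 + 1 = 9.
§4 applies (level before this adjustment is 9 ≥ 5, so +5): 9 + 5 = 14.
§5 applies: 14 + 2 = 16.
§6 applies: 16 + 2 = 18.
Final offense level: 18.
Criminal history: 7 prior points → Category Moderate (7-9).
Level 18 falls in the 16-19 band.
Grid: Level 16-19 × Category Moderate = 52-65 months.

52-65 months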